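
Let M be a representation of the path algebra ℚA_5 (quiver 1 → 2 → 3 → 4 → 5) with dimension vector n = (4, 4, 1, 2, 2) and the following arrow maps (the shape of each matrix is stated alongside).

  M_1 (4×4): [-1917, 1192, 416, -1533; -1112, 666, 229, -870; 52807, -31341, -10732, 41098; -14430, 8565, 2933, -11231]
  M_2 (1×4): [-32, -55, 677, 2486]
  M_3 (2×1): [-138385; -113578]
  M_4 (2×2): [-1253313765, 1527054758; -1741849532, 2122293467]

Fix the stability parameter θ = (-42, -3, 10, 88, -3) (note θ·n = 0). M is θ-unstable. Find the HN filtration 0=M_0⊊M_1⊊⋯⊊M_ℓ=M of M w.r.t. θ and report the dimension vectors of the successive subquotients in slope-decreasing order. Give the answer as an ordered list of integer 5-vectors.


Barcode: M ≅ I[1,2]^3, I[1,5], I[4,5]. HN layers by μ_θ (4 steps, strictly decreasing):
  μ^(1)=85/2; μ^(2)=10; μ^(3)=-3; μ^(4)=-42

((0, 0, 0, 2, 2); (0, 0, 1, 0, 0); (0, 4, 0, 0, 0); (4, 0, 0, 0, 0))


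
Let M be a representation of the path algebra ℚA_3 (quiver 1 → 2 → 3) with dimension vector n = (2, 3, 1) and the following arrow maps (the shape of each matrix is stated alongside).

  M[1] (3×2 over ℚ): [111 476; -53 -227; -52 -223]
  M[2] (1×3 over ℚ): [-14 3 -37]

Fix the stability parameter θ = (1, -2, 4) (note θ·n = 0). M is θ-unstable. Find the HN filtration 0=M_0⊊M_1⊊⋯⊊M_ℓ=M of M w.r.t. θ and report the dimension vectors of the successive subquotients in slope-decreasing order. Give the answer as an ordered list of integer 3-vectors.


Barcode: M ≅ I[1,2], I[1,3], I[2,2]. HN layers by μ_θ (3 steps, strictly decreasing):
  μ^(1)=4; μ^(2)=-1/2; μ^(3)=-2

((0, 0, 1); (2, 2, 0); (0, 1, 0))


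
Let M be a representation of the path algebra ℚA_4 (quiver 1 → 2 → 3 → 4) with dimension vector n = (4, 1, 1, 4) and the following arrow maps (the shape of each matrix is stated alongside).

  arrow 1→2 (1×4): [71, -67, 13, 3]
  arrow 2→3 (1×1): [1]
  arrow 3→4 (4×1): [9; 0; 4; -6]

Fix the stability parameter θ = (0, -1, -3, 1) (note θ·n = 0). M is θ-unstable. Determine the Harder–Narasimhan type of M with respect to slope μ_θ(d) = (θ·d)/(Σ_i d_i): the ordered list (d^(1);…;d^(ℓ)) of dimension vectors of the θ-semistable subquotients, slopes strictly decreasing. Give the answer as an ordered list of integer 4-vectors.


Barcode: M ≅ I[1,1]^3, I[1,4], I[4,4]^3. HN layers by μ_θ (3 steps, strictly decreasing):
  μ^(1)=1; μ^(2)=0; μ^(3)=-4/3

((0, 0, 0, 4); (3, 0, 0, 0); (1, 1, 1, 0))


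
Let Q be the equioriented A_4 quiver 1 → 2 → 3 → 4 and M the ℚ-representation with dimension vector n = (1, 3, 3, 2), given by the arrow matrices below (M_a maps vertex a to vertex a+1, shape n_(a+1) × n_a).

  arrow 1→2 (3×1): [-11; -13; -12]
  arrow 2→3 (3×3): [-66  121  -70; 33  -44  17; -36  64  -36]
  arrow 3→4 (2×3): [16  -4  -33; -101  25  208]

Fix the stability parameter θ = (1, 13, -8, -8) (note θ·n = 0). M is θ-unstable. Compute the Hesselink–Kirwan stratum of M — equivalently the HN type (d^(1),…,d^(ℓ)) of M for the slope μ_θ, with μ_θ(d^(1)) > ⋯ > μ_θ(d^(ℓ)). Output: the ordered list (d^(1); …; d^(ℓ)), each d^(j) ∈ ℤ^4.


Barcode: M ≅ I[1,3], I[2,2], I[2,4], I[3,4]. HN layers by μ_θ (5 steps, strictly decreasing):
  μ^(1)=13; μ^(2)=5/2; μ^(3)=1; μ^(4)=-1; μ^(5)=-8

((0, 1, 0, 0); (0, 1, 1, 0); (1, 0, 0, 0); (0, 1, 1, 1); (0, 0, 1, 1))


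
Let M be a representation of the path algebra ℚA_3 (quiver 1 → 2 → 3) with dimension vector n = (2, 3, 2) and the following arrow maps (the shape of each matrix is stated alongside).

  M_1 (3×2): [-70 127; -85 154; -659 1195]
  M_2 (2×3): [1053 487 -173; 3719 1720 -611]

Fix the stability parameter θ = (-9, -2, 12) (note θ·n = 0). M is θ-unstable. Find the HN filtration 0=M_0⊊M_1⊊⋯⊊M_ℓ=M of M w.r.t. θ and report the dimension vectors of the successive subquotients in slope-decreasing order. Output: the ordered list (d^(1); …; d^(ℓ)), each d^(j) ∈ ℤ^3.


Interval decomposition of M: I[1,3]^2, I[2,2].
HN type (ℓ=3): μ^(1)=12; μ^(2)=-2; μ^(3)=-9

((0, 0, 2); (0, 3, 0); (2, 0, 0))


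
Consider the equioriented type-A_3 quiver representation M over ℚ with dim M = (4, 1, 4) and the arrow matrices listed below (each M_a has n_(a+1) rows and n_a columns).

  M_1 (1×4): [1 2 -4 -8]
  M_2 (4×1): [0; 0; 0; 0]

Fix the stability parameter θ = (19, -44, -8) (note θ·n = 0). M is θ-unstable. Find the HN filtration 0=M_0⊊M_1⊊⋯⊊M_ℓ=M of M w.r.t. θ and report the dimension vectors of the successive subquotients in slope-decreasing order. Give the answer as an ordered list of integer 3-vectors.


Barcode: M ≅ I[1,1]^3, I[1,2], I[3,3]^4. HN layers by μ_θ (3 steps, strictly decreasing):
  μ^(1)=19; μ^(2)=-8; μ^(3)=-25/2

((3, 0, 0); (0, 0, 4); (1, 1, 0))


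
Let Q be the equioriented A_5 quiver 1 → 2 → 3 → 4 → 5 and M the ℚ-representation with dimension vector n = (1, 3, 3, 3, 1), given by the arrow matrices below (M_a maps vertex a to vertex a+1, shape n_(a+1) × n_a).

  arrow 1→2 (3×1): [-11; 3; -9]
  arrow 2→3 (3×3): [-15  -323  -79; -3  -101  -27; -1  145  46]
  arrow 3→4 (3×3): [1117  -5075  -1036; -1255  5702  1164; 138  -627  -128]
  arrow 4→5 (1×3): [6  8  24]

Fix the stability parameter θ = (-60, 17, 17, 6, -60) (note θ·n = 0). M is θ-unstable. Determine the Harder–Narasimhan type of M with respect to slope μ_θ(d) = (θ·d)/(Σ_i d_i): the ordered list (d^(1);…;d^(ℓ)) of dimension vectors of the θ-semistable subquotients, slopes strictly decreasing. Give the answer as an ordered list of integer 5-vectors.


Interval decomposition of M: I[1,4], I[2,3], I[2,5], I[4,4].
HN type (ℓ=5): μ^(1)=17; μ^(2)=40/3; μ^(3)=6; μ^(4)=-5; μ^(5)=-60

((0, 1, 1, 0, 0); (0, 1, 1, 1, 0); (0, 0, 0, 1, 0); (0, 1, 1, 1, 1); (1, 0, 0, 0, 0))


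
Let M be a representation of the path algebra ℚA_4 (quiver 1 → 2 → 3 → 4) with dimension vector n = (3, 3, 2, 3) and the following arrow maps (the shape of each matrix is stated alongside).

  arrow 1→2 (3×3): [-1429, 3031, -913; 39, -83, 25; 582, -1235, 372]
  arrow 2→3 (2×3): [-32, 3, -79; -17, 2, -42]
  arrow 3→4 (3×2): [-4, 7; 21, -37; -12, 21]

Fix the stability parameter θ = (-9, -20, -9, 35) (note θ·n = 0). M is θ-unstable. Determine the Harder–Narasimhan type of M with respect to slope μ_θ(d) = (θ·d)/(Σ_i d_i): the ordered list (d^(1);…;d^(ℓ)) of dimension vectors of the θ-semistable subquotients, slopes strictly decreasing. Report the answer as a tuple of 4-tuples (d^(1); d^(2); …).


Interval decomposition of M: I[1,2], I[1,4]^2, I[4,4].
HN type (ℓ=3): μ^(1)=35; μ^(2)=-9; μ^(3)=-29/2

((0, 0, 0, 3); (0, 0, 2, 0); (3, 3, 0, 0))


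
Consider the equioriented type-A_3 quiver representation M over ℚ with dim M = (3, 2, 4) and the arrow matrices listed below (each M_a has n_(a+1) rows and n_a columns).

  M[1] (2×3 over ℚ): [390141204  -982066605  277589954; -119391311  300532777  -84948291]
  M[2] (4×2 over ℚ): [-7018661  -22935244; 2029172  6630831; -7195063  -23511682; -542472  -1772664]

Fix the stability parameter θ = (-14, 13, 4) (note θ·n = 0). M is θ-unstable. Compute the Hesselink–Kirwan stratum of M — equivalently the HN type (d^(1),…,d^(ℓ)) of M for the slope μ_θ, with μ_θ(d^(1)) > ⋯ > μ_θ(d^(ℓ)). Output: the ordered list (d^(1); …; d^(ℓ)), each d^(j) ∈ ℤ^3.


Barcode: M ≅ I[1,1], I[1,3]^2, I[3,3]^2. HN layers by μ_θ (3 steps, strictly decreasing):
  μ^(1)=17/2; μ^(2)=4; μ^(3)=-14

((0, 2, 2); (0, 0, 2); (3, 0, 0))


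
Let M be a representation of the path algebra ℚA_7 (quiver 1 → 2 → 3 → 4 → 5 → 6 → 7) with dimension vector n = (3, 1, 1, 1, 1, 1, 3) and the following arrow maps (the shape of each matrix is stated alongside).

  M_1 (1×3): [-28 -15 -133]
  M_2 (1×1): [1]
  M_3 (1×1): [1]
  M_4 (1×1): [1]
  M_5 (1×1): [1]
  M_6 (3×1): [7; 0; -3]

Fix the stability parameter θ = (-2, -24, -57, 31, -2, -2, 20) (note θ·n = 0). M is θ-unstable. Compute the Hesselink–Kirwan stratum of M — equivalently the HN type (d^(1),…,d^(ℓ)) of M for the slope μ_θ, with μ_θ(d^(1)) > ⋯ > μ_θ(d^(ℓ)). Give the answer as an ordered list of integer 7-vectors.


Interval decomposition of M: I[1,1]^2, I[1,7], I[7,7]^2.
HN type (ℓ=4): μ^(1)=20; μ^(2)=9; μ^(3)=-2; μ^(4)=-83/3

((0, 0, 0, 0, 0, 0, 3); (0, 0, 0, 1, 1, 1, 0); (2, 0, 0, 0, 0, 0, 0); (1, 1, 1, 0, 0, 0, 0))


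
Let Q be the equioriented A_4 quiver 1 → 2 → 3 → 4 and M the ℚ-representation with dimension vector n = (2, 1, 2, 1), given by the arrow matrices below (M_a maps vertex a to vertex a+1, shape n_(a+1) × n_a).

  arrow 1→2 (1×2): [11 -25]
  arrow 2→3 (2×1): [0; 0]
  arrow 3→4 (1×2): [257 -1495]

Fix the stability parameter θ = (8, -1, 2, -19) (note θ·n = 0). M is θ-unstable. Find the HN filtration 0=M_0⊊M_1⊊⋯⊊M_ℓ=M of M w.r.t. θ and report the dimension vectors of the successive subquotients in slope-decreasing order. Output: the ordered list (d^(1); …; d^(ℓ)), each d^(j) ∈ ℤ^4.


Via rank(M_{q-1}∘⋯∘M_p): M ≅ I[1,1], I[1,2], I[3,3], I[3,4].
μ_θ-semistable layers: μ^(1)=8; μ^(2)=7/2; μ^(3)=2; μ^(4)=-17/2

((1, 0, 0, 0); (1, 1, 0, 0); (0, 0, 1, 0); (0, 0, 1, 1))


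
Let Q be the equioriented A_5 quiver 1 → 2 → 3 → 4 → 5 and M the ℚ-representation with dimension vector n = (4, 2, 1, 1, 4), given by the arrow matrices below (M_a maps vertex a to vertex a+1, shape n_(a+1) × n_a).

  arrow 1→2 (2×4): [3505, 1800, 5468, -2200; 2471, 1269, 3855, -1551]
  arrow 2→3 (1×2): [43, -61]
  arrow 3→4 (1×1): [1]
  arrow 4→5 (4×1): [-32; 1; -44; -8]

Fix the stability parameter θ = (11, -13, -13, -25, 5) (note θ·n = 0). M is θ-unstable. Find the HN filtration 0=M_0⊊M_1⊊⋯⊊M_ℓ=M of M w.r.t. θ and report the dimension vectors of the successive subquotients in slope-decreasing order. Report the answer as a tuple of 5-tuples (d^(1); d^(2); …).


Barcode: M ≅ I[1,1]^2, I[1,2], I[1,5], I[5,5]^3. HN layers by μ_θ (4 steps, strictly decreasing):
  μ^(1)=11; μ^(2)=5; μ^(3)=-1; μ^(4)=-10

((2, 0, 0, 0, 0); (0, 0, 0, 0, 4); (1, 1, 0, 0, 0); (1, 1, 1, 1, 0))


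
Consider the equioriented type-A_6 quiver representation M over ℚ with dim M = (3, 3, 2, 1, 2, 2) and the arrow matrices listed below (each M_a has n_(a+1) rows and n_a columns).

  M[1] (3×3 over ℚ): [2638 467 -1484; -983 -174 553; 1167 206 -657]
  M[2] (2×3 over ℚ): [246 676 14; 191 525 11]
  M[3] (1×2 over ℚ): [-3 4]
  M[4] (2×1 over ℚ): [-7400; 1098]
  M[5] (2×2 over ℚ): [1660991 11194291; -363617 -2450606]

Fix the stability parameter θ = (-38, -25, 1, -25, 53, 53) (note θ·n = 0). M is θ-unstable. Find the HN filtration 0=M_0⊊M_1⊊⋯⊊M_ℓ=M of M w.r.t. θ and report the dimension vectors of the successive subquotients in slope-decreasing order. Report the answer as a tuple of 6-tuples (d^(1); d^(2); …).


Via rank(M_{q-1}∘⋯∘M_p): M ≅ I[1,1], I[1,3], I[1,6], I[2,2], I[5,6].
μ_θ-semistable layers: μ^(1)=53; μ^(2)=1; μ^(3)=-12; μ^(4)=-25; μ^(5)=-38

((0, 0, 0, 0, 2, 2); (0, 0, 1, 0, 0, 0); (0, 0, 1, 1, 0, 0); (0, 3, 0, 0, 0, 0); (3, 0, 0, 0, 0, 0))


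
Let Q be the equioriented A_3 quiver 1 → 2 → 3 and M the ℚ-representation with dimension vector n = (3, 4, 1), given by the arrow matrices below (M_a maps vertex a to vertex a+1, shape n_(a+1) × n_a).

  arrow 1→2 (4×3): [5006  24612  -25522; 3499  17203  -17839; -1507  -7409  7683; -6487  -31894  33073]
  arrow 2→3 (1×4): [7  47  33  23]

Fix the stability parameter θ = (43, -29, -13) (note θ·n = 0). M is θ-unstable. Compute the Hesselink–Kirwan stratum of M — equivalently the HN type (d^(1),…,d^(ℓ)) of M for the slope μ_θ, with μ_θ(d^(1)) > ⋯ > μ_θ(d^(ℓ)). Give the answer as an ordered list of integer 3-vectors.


Via rank(M_{q-1}∘⋯∘M_p): M ≅ I[1,1], I[1,2], I[1,3], I[2,2]^2.
μ_θ-semistable layers: μ^(1)=43; μ^(2)=7; μ^(3)=1/3; μ^(4)=-29

((1, 0, 0); (1, 1, 0); (1, 1, 1); (0, 2, 0))


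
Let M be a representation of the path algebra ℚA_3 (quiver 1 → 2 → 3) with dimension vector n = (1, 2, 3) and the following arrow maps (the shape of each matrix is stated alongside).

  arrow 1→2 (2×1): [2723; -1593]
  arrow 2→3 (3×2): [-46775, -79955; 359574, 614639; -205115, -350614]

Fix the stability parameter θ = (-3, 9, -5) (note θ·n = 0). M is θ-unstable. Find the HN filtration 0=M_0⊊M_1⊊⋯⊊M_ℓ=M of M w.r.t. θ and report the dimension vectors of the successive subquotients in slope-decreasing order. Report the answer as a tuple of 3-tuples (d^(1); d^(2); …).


Interval decomposition of M: I[1,3], I[2,3], I[3,3].
HN type (ℓ=3): μ^(1)=2; μ^(2)=-3; μ^(3)=-5

((0, 2, 2); (1, 0, 0); (0, 0, 1))


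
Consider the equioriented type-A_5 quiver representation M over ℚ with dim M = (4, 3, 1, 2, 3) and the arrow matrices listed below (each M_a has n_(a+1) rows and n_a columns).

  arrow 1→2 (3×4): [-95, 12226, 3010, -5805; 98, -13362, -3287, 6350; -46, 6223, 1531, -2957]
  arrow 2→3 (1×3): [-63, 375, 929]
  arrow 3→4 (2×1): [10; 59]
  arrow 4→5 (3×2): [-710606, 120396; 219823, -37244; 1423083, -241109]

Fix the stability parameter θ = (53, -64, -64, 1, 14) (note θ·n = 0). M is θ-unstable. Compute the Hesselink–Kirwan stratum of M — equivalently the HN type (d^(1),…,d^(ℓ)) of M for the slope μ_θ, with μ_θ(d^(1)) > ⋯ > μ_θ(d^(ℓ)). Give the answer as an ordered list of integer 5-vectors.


Via rank(M_{q-1}∘⋯∘M_p): M ≅ I[1,1], I[1,2]^2, I[1,5], I[4,5], I[5,5].
μ_θ-semistable layers: μ^(1)=53; μ^(2)=14; μ^(3)=1; μ^(4)=-11/2; μ^(5)=-25

((1, 0, 0, 0, 0); (0, 0, 0, 0, 3); (0, 0, 0, 2, 0); (2, 2, 0, 0, 0); (1, 1, 1, 0, 0))


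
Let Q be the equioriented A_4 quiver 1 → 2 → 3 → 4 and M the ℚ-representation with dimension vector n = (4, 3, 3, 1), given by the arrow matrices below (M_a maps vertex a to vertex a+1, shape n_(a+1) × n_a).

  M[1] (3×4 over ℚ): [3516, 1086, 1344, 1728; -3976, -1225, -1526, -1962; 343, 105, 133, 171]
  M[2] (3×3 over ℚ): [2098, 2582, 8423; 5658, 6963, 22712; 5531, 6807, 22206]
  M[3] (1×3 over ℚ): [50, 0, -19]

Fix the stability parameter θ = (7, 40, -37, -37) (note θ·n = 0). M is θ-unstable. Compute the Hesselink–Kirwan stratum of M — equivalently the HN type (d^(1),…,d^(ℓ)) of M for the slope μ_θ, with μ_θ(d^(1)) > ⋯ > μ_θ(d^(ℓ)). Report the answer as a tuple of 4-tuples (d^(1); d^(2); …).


Via rank(M_{q-1}∘⋯∘M_p): M ≅ I[1,1]^2, I[1,3], I[1,4], I[2,3].
μ_θ-semistable layers: μ^(1)=7; μ^(2)=10/3; μ^(3)=3/2; μ^(4)=-27/4

((2, 0, 0, 0); (1, 1, 1, 0); (0, 1, 1, 0); (1, 1, 1, 1))


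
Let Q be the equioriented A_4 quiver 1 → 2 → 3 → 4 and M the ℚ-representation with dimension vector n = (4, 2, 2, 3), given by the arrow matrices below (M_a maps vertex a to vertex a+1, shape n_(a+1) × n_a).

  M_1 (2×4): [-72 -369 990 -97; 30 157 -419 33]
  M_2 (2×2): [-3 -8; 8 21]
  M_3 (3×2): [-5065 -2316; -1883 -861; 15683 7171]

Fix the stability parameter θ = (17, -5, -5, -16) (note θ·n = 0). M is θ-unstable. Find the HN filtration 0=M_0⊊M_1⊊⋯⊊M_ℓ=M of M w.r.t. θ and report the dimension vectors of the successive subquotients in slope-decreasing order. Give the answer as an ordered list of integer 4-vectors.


Via rank(M_{q-1}∘⋯∘M_p): M ≅ I[1,1]^2, I[1,4]^2, I[4,4].
μ_θ-semistable layers: μ^(1)=17; μ^(2)=-9/4; μ^(3)=-16

((2, 0, 0, 0); (2, 2, 2, 2); (0, 0, 0, 1))


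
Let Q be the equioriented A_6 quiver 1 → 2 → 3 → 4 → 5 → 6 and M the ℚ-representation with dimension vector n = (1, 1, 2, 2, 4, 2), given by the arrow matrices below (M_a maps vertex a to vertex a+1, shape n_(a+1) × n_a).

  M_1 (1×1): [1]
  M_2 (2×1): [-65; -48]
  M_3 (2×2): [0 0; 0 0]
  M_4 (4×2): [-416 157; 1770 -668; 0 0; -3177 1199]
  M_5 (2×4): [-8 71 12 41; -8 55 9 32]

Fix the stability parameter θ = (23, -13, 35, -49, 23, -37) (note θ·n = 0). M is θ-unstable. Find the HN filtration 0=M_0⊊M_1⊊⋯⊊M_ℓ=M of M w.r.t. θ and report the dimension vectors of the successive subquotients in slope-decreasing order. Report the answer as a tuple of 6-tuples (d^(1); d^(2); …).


Via rank(M_{q-1}∘⋯∘M_p): M ≅ I[1,3], I[3,3], I[4,6]^2, I[5,5]^2.
μ_θ-semistable layers: μ^(1)=35; μ^(2)=23; μ^(3)=5; μ^(4)=-7; μ^(5)=-49

((0, 0, 2, 0, 0, 0); (0, 0, 0, 0, 2, 0); (1, 1, 0, 0, 0, 0); (0, 0, 0, 0, 2, 2); (0, 0, 0, 2, 0, 0))


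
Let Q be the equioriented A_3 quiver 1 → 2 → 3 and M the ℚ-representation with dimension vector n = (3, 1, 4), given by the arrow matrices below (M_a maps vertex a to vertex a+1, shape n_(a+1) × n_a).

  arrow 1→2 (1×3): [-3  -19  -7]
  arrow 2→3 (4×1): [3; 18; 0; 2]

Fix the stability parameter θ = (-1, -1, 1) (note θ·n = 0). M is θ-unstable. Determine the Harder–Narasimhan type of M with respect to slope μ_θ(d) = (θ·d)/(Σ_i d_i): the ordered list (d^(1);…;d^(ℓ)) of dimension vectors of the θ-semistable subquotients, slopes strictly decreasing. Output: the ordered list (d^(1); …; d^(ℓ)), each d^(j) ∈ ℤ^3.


Barcode: M ≅ I[1,1]^2, I[1,3], I[3,3]^3. HN layers by μ_θ (2 steps, strictly decreasing):
  μ^(1)=1; μ^(2)=-1

((0, 0, 4); (3, 1, 0))


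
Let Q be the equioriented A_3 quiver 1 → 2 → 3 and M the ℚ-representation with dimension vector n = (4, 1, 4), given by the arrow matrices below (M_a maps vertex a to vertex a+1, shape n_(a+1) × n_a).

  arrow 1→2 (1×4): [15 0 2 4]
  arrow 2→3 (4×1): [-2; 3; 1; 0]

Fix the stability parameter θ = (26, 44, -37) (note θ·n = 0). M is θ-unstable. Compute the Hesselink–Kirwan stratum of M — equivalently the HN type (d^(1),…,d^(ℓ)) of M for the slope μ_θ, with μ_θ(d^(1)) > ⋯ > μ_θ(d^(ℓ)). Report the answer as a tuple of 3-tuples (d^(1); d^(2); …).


Interval decomposition of M: I[1,1]^3, I[1,3], I[3,3]^3.
HN type (ℓ=3): μ^(1)=26; μ^(2)=11; μ^(3)=-37

((3, 0, 0); (1, 1, 1); (0, 0, 3))


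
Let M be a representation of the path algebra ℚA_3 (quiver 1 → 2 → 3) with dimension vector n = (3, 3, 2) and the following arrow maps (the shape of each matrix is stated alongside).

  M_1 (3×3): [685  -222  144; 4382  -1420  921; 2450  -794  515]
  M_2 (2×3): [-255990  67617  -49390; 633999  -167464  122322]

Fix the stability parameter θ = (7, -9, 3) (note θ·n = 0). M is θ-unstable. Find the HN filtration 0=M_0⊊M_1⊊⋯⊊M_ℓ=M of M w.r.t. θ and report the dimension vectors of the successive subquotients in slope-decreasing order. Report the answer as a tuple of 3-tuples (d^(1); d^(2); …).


Interval decomposition of M: I[1,2], I[1,3]^2.
HN type (ℓ=2): μ^(1)=3; μ^(2)=-1

((0, 0, 2); (3, 3, 0))


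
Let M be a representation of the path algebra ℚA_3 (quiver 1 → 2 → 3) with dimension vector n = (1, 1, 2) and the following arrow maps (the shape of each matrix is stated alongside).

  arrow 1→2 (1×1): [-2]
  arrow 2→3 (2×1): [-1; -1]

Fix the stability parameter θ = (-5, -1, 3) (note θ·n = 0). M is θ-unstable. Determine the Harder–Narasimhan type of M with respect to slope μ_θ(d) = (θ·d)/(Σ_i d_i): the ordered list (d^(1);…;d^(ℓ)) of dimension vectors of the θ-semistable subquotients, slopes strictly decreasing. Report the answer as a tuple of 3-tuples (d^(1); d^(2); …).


Via rank(M_{q-1}∘⋯∘M_p): M ≅ I[1,3], I[3,3].
μ_θ-semistable layers: μ^(1)=3; μ^(2)=-1; μ^(3)=-5

((0, 0, 2); (0, 1, 0); (1, 0, 0))


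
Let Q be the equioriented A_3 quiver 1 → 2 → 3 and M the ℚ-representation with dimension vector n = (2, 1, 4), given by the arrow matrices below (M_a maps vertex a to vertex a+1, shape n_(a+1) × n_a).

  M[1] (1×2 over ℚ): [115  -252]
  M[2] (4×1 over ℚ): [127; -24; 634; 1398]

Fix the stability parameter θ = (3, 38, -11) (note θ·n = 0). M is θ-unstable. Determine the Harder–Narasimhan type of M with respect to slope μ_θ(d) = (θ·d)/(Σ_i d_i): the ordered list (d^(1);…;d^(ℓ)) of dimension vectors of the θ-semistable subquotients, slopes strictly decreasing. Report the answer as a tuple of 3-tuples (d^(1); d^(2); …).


Interval decomposition of M: I[1,1], I[1,3], I[3,3]^3.
HN type (ℓ=3): μ^(1)=27/2; μ^(2)=3; μ^(3)=-11

((0, 1, 1); (2, 0, 0); (0, 0, 3))


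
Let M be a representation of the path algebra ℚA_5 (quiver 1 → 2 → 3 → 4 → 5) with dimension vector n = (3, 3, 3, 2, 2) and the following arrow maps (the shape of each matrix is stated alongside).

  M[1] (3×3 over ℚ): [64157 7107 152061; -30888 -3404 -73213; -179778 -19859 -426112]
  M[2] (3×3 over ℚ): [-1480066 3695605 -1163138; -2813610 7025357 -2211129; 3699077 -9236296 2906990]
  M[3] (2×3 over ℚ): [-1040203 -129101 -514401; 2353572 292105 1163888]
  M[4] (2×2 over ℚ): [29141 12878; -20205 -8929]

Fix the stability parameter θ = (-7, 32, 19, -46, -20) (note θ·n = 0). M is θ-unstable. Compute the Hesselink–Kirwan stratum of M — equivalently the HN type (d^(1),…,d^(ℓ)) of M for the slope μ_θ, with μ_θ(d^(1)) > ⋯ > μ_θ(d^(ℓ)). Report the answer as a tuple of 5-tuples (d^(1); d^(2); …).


Via rank(M_{q-1}∘⋯∘M_p): M ≅ I[1,3], I[1,5]^2.
μ_θ-semistable layers: μ^(1)=51/2; μ^(2)=-15/4; μ^(3)=-7

((0, 1, 1, 0, 0); (0, 2, 2, 2, 2); (3, 0, 0, 0, 0))


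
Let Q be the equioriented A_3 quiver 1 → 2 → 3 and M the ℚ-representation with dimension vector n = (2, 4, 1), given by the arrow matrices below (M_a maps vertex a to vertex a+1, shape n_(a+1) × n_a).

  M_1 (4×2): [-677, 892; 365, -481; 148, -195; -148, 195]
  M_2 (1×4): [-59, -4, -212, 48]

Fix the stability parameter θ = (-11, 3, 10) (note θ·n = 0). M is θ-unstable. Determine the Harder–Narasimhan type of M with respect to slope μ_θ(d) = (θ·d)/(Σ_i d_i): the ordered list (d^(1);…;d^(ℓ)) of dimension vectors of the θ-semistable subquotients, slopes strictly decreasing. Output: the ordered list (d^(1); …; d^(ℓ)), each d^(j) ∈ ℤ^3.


Interval decomposition of M: I[1,2], I[1,3], I[2,2]^2.
HN type (ℓ=3): μ^(1)=10; μ^(2)=3; μ^(3)=-11

((0, 0, 1); (0, 4, 0); (2, 0, 0))


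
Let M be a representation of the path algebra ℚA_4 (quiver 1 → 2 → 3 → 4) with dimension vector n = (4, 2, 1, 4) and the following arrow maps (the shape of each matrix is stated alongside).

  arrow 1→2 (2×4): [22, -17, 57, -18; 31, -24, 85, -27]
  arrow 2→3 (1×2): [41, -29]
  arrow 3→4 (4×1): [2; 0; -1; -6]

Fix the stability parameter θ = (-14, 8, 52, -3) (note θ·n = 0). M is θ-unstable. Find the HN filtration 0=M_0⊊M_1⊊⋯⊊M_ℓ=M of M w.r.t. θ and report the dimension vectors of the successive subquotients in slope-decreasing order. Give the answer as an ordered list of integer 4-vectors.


Via rank(M_{q-1}∘⋯∘M_p): M ≅ I[1,1]^2, I[1,2], I[1,4], I[4,4]^3.
μ_θ-semistable layers: μ^(1)=49/2; μ^(2)=8; μ^(3)=-3; μ^(4)=-14

((0, 0, 1, 1); (0, 2, 0, 0); (0, 0, 0, 3); (4, 0, 0, 0))


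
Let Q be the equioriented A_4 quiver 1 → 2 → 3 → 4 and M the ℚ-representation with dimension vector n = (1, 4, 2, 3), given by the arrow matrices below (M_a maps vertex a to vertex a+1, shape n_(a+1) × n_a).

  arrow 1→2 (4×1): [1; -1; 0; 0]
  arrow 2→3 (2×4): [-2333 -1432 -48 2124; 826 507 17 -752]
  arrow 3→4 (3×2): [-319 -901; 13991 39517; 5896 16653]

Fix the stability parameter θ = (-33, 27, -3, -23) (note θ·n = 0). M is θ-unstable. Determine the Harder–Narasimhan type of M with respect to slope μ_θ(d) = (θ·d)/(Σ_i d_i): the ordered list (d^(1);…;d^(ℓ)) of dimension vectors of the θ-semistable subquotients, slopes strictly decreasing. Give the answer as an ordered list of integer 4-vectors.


Via rank(M_{q-1}∘⋯∘M_p): M ≅ I[1,4], I[2,2]^2, I[2,4], I[4,4].
μ_θ-semistable layers: μ^(1)=27; μ^(2)=1/3; μ^(3)=-23; μ^(4)=-33

((0, 2, 0, 0); (0, 2, 2, 2); (0, 0, 0, 1); (1, 0, 0, 0))


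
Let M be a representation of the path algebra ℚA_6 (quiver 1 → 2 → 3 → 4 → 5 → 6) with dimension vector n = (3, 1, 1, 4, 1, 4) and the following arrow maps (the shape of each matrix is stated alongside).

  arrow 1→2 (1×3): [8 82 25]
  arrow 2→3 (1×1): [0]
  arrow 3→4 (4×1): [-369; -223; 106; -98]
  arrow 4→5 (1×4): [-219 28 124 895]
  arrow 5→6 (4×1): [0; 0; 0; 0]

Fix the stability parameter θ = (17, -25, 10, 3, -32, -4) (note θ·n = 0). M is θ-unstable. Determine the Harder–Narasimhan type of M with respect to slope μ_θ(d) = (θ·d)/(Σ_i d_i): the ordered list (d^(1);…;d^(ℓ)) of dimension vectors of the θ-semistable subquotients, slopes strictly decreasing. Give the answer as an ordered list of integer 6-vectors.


Interval decomposition of M: I[1,1]^2, I[1,2], I[3,5], I[4,4]^3, I[6,6]^4.
HN type (ℓ=4): μ^(1)=17; μ^(2)=3; μ^(3)=-4; μ^(4)=-19/3

((2, 0, 0, 0, 0, 0); (0, 0, 0, 3, 0, 0); (1, 1, 0, 0, 0, 4); (0, 0, 1, 1, 1, 0))


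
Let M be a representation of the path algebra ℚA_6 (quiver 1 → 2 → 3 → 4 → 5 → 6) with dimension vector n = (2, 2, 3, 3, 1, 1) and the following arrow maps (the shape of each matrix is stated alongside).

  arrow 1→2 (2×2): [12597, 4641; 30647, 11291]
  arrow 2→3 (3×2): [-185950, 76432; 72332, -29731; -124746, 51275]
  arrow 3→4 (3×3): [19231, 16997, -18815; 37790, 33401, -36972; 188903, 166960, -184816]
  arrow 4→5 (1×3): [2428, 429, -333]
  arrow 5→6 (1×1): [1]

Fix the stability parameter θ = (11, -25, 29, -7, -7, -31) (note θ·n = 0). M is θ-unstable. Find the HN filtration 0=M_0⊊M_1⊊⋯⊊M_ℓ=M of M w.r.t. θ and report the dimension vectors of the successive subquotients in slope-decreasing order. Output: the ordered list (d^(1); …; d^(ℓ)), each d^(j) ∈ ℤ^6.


Via rank(M_{q-1}∘⋯∘M_p): M ≅ I[1,1], I[1,6], I[2,4], I[3,4].
μ_θ-semistable layers: μ^(1)=11; μ^(2)=-4; μ^(3)=-7; μ^(4)=-25

((1, 0, 2, 2, 0, 0); (0, 0, 1, 1, 1, 1); (1, 1, 0, 0, 0, 0); (0, 1, 0, 0, 0, 0))


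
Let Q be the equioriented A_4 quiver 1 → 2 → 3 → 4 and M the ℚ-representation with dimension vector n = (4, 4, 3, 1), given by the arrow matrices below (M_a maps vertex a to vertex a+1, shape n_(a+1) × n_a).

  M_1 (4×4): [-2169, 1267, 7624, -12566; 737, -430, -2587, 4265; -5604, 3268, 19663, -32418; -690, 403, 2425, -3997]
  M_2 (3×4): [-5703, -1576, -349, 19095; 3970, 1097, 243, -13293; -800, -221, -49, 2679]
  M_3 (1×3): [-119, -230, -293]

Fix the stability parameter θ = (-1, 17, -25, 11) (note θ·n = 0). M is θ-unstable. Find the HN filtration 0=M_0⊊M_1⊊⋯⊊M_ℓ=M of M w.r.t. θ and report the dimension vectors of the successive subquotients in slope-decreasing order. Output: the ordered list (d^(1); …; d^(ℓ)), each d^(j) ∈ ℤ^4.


Barcode: M ≅ I[1,2]^2, I[1,3], I[1,4], I[3,3]. HN layers by μ_θ (5 steps, strictly decreasing):
  μ^(1)=17; μ^(2)=11; μ^(3)=-1; μ^(4)=-3; μ^(5)=-25

((0, 2, 0, 0); (0, 0, 0, 1); (2, 0, 0, 0); (2, 2, 2, 0); (0, 0, 1, 0))


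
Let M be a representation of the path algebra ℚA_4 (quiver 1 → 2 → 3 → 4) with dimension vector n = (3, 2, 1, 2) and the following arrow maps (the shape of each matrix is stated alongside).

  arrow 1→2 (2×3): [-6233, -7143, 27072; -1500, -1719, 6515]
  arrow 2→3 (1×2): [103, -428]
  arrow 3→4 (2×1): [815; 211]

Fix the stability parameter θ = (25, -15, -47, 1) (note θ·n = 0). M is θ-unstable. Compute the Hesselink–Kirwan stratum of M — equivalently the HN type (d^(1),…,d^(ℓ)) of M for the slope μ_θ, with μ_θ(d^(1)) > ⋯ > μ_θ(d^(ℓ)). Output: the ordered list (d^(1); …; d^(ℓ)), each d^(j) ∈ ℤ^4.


Barcode: M ≅ I[1,1], I[1,2], I[1,4], I[4,4]. HN layers by μ_θ (4 steps, strictly decreasing):
  μ^(1)=25; μ^(2)=5; μ^(3)=1; μ^(4)=-37/3

((1, 0, 0, 0); (1, 1, 0, 0); (0, 0, 0, 2); (1, 1, 1, 0))


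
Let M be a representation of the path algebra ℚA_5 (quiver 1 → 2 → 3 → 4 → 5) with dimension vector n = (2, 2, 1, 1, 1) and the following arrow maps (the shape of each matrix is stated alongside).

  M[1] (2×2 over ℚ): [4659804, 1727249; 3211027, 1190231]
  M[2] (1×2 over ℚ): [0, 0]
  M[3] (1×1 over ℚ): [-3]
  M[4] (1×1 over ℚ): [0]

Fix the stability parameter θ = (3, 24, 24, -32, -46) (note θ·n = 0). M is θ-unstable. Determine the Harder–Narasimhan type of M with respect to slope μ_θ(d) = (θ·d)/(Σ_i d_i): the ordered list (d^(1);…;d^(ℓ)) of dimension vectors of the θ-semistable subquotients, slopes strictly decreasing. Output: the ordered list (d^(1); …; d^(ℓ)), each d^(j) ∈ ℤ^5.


Via rank(M_{q-1}∘⋯∘M_p): M ≅ I[1,2]^2, I[3,4], I[5,5].
μ_θ-semistable layers: μ^(1)=24; μ^(2)=3; μ^(3)=-4; μ^(4)=-46

((0, 2, 0, 0, 0); (2, 0, 0, 0, 0); (0, 0, 1, 1, 0); (0, 0, 0, 0, 1))


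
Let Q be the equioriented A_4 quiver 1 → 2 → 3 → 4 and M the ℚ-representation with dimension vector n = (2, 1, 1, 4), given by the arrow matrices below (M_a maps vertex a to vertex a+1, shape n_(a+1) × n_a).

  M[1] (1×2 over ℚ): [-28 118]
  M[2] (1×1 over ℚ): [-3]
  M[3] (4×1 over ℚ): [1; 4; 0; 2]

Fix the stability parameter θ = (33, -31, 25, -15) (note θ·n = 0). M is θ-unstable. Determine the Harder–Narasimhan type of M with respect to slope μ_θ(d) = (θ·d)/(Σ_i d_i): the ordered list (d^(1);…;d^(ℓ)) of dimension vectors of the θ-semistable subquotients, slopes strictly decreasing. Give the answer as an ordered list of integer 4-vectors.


Interval decomposition of M: I[1,1], I[1,4], I[4,4]^3.
HN type (ℓ=4): μ^(1)=33; μ^(2)=5; μ^(3)=1; μ^(4)=-15

((1, 0, 0, 0); (0, 0, 1, 1); (1, 1, 0, 0); (0, 0, 0, 3))


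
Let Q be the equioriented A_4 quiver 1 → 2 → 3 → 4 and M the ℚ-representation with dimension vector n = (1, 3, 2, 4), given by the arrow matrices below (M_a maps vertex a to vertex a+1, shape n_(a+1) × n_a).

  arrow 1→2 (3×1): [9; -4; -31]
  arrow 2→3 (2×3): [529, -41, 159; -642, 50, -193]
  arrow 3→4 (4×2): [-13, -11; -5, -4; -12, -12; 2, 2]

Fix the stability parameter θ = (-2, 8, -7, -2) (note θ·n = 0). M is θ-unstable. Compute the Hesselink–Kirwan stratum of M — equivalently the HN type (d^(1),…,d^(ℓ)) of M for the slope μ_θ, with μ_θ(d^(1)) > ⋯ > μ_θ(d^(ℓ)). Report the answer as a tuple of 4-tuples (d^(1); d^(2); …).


Via rank(M_{q-1}∘⋯∘M_p): M ≅ I[1,4], I[2,2], I[2,4], I[4,4]^2.
μ_θ-semistable layers: μ^(1)=8; μ^(2)=-1/3; μ^(3)=-2

((0, 1, 0, 0); (0, 2, 2, 2); (1, 0, 0, 2))


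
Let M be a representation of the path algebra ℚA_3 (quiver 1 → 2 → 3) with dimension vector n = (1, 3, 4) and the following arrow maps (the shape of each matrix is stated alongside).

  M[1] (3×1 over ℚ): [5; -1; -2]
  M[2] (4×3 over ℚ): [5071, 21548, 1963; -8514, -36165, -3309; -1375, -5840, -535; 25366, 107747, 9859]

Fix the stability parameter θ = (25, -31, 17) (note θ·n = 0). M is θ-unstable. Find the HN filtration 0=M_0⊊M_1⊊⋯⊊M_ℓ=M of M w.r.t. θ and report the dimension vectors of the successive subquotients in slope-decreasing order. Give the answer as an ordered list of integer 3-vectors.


Interval decomposition of M: I[1,3], I[2,2], I[2,3], I[3,3]^2.
HN type (ℓ=3): μ^(1)=17; μ^(2)=-3; μ^(3)=-31

((0, 0, 4); (1, 1, 0); (0, 2, 0))


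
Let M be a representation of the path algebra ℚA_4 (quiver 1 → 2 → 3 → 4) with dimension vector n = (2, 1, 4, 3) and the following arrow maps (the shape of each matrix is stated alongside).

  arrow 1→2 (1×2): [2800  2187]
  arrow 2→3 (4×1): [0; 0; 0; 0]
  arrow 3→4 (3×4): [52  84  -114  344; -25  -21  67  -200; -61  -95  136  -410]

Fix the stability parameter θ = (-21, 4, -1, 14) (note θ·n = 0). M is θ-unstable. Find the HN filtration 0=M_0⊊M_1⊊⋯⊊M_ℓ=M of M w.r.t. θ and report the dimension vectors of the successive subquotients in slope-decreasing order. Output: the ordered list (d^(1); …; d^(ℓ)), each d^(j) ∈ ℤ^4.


Barcode: M ≅ I[1,1], I[1,2], I[3,3], I[3,4]^3. HN layers by μ_θ (4 steps, strictly decreasing):
  μ^(1)=14; μ^(2)=4; μ^(3)=-1; μ^(4)=-21

((0, 0, 0, 3); (0, 1, 0, 0); (0, 0, 4, 0); (2, 0, 0, 0))


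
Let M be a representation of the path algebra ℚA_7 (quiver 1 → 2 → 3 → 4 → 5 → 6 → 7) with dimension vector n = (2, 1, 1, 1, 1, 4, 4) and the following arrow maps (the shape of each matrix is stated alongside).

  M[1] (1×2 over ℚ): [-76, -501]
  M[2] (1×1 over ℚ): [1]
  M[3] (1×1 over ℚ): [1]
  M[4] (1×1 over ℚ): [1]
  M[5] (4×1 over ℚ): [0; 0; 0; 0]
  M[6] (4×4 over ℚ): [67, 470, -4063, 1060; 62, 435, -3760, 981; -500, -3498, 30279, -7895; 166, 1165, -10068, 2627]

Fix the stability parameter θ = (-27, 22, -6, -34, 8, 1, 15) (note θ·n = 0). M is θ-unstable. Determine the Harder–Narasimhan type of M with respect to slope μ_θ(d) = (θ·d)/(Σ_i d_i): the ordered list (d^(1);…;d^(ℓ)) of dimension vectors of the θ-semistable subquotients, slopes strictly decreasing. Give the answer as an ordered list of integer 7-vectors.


Barcode: M ≅ I[1,1], I[1,5], I[6,6], I[6,7]^3, I[7,7]. HN layers by μ_θ (5 steps, strictly decreasing):
  μ^(1)=15; μ^(2)=8; μ^(3)=1; μ^(4)=-6; μ^(5)=-27

((0, 0, 0, 0, 0, 0, 4); (0, 0, 0, 0, 1, 0, 0); (0, 0, 0, 0, 0, 4, 0); (0, 1, 1, 1, 0, 0, 0); (2, 0, 0, 0, 0, 0, 0))


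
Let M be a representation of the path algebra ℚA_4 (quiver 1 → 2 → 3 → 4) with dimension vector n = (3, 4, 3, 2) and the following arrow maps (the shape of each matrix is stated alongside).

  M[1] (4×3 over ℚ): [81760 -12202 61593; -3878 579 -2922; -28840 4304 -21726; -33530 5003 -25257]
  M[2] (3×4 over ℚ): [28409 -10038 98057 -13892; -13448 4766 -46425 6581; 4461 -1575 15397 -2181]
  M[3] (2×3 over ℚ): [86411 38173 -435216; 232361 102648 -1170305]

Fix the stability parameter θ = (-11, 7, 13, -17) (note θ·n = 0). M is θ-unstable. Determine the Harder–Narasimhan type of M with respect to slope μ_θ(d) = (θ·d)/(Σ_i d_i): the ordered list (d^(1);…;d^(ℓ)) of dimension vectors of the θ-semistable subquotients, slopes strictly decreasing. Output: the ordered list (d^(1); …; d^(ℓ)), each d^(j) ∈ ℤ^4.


Barcode: M ≅ I[1,1], I[1,4]^2, I[2,2], I[2,3]. HN layers by μ_θ (4 steps, strictly decreasing):
  μ^(1)=13; μ^(2)=7; μ^(3)=1; μ^(4)=-11

((0, 0, 1, 0); (0, 2, 0, 0); (0, 2, 2, 2); (3, 0, 0, 0))


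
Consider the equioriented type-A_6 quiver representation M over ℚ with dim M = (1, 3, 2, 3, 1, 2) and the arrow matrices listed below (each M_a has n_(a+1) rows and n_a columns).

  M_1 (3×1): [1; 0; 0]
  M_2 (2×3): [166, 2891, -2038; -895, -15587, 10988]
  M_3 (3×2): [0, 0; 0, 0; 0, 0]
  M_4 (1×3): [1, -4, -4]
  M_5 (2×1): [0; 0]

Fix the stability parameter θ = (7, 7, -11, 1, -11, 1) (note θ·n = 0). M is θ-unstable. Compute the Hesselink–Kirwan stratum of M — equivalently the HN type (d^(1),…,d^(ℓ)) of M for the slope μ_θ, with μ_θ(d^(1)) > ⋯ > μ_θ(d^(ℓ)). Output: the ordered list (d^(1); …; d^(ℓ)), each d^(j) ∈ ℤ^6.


Barcode: M ≅ I[1,3], I[2,2], I[2,3], I[4,4]^2, I[4,5], I[6,6]^2. HN layers by μ_θ (4 steps, strictly decreasing):
  μ^(1)=7; μ^(2)=1; μ^(3)=-2; μ^(4)=-5

((0, 1, 0, 0, 0, 0); (1, 1, 1, 2, 0, 2); (0, 1, 1, 0, 0, 0); (0, 0, 0, 1, 1, 0))


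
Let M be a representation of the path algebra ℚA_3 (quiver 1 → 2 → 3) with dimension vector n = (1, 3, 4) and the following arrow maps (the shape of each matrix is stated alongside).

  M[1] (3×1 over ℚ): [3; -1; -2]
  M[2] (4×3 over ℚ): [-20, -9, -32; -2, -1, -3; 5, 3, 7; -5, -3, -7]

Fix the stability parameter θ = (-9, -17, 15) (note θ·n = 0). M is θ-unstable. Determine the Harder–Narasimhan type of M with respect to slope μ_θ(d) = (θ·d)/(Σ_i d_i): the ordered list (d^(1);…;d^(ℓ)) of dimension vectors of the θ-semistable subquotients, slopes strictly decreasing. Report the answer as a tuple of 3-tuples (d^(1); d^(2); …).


Via rank(M_{q-1}∘⋯∘M_p): M ≅ I[1,3], I[2,3]^2, I[3,3].
μ_θ-semistable layers: μ^(1)=15; μ^(2)=-13; μ^(3)=-17

((0, 0, 4); (1, 1, 0); (0, 2, 0))


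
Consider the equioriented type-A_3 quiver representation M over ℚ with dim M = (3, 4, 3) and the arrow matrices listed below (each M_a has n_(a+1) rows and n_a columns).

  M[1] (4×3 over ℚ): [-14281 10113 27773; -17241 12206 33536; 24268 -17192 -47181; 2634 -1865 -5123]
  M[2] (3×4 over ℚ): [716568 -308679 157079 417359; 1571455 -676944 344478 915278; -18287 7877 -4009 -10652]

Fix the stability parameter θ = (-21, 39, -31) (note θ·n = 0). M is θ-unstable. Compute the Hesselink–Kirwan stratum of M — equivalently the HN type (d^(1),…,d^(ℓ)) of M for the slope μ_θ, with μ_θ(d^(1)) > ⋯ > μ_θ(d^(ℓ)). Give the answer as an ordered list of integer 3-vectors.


Barcode: M ≅ I[1,3]^3, I[2,2]. HN layers by μ_θ (3 steps, strictly decreasing):
  μ^(1)=39; μ^(2)=4; μ^(3)=-21

((0, 1, 0); (0, 3, 3); (3, 0, 0))


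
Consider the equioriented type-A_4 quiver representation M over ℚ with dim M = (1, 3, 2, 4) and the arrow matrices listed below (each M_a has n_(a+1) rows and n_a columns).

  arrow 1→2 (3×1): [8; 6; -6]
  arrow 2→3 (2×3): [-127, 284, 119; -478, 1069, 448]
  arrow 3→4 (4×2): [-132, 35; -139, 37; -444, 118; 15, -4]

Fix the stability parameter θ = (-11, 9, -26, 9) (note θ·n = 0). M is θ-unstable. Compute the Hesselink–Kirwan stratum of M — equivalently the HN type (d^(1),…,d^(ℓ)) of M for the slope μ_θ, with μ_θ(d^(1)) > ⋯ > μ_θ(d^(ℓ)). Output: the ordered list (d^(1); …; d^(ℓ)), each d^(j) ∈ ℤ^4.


Via rank(M_{q-1}∘⋯∘M_p): M ≅ I[1,4], I[2,2], I[2,4], I[4,4]^2.
μ_θ-semistable layers: μ^(1)=9; μ^(2)=-17/2; μ^(3)=-11

((0, 1, 0, 4); (0, 2, 2, 0); (1, 0, 0, 0))


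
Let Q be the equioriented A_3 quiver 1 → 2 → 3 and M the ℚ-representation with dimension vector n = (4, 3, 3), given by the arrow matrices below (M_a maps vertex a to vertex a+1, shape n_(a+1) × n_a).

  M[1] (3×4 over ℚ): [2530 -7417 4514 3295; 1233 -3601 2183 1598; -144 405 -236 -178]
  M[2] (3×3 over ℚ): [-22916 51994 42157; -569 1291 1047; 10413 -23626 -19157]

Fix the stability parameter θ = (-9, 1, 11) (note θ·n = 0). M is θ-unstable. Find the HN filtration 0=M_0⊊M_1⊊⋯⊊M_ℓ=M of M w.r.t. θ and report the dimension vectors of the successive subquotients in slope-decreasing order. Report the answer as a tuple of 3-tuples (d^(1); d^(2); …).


Interval decomposition of M: I[1,1], I[1,3]^3.
HN type (ℓ=3): μ^(1)=11; μ^(2)=1; μ^(3)=-9

((0, 0, 3); (0, 3, 0); (4, 0, 0))


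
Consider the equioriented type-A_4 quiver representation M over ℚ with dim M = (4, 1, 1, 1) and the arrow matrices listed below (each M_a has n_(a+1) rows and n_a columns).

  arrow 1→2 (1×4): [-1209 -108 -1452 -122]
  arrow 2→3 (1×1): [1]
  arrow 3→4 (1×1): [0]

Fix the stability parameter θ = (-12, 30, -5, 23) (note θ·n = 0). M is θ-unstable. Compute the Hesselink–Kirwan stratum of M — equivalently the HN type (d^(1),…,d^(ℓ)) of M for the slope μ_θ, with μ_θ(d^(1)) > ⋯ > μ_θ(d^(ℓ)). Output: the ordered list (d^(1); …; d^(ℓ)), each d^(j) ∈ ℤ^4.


Interval decomposition of M: I[1,1]^3, I[1,3], I[4,4].
HN type (ℓ=3): μ^(1)=23; μ^(2)=25/2; μ^(3)=-12

((0, 0, 0, 1); (0, 1, 1, 0); (4, 0, 0, 0))


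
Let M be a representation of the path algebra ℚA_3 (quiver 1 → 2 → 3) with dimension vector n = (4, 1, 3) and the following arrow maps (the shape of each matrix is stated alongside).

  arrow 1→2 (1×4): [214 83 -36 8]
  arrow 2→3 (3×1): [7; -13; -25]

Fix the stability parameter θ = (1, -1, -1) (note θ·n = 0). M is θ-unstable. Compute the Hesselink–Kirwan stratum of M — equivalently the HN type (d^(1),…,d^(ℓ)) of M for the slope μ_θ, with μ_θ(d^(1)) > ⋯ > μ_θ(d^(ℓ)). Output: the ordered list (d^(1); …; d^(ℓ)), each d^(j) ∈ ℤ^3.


Barcode: M ≅ I[1,1]^3, I[1,3], I[3,3]^2. HN layers by μ_θ (3 steps, strictly decreasing):
  μ^(1)=1; μ^(2)=-1/3; μ^(3)=-1

((3, 0, 0); (1, 1, 1); (0, 0, 2))


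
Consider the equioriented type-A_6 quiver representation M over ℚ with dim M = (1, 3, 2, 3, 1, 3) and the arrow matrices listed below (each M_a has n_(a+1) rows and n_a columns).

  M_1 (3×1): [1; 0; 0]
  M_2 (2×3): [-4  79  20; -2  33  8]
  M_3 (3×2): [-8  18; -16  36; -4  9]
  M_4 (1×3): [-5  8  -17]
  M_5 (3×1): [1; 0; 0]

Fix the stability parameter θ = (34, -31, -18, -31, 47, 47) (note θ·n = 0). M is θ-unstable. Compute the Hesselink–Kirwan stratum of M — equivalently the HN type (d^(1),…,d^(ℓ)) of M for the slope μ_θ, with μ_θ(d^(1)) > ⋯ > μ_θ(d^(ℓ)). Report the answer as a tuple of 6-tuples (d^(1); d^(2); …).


Barcode: M ≅ I[1,6], I[2,2], I[2,3], I[4,4]^2, I[6,6]^2. HN layers by μ_θ (4 steps, strictly decreasing):
  μ^(1)=47; μ^(2)=-23/2; μ^(3)=-18; μ^(4)=-31

((0, 0, 0, 0, 1, 3); (1, 1, 1, 1, 0, 0); (0, 0, 1, 0, 0, 0); (0, 2, 0, 2, 0, 0))
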